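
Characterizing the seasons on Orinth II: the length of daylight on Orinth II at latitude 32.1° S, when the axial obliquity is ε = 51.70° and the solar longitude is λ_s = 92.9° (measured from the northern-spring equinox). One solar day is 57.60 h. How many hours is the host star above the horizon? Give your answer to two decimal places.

Solar declination: sin δ = sin ε · sin λ_s = sin 51.70° × sin 92.9° = 0.78377, so δ = +51.607°.
cos H₀ = −tan φ · tan δ = −tan(-32.1°) × tan(+51.607°) = 0.7917, so H₀ = 0.6573 rad = 37.66°.
Daylight = 2H₀/(2π) × 57.60 h = (0.6573/π) × 57.60 = 12.05 h.

12.05 h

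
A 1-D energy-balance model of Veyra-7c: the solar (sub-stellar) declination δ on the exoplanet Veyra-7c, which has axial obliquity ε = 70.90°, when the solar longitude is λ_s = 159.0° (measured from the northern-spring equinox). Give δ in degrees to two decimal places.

δ = +19.79°

sin δ = sin ε · sin λ_s = sin 70.90° × sin 159.0° = 0.338639.
δ = arcsin(0.338639) = +19.79°.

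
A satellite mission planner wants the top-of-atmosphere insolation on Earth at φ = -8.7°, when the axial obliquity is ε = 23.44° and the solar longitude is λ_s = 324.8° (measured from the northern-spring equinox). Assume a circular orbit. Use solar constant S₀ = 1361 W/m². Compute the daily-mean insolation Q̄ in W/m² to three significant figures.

Q̄ ≈ 441 W/m²

Solar declination: sin δ = sin ε · sin λ_s = sin 23.44° × sin 324.8° = -0.22930, so δ = -13.256°.
cos H₀ = −tan(-8.7°) tan(-13.256°) = -0.0360, H₀ = 1.6069 rad.
Bracket: H₀ sin φ sin δ + cos φ cos δ sin H₀ = 1.6069×-0.15126×-0.22930 + 0.98849×0.97336×0.99935 = 0.055734 + 0.961531 = 1.017265.
Q̄ = (S₀/π) × [bracket] = (1361/π) × 1.017265 = 440.7 W/m².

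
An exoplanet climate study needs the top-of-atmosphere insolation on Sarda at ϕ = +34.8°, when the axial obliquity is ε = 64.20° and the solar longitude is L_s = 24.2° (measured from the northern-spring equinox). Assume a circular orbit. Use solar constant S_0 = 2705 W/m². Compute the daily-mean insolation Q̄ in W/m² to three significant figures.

Q̄ ≈ 967 W/m²

Solar declination: sin δ = sin ε · sin L_s = sin 64.20° × sin 24.2° = 0.36906, so δ = +21.658°.
cos h₀ = −tan(+34.8°) tan(+21.658°) = -0.2760, h₀ = 1.8504 rad.
Bracket: h₀ sin ϕ sin δ + cos ϕ cos δ sin h₀ = 1.8504×0.57071×0.36906 + 0.82115×0.92941×0.96116 = 0.389743 + 0.733543 = 1.123286.
Q̄ = (S_0/π) × [bracket] = (2705/π) × 1.123286 = 967.2 W/m².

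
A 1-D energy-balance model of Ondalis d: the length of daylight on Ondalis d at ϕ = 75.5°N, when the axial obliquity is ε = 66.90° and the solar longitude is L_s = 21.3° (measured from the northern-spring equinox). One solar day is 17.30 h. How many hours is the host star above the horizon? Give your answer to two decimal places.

Solar declination: sin δ = sin ε · sin L_s = sin 66.90° × sin 21.3° = 0.33413, so δ = +19.519°.
Sunrise equation: cos h₀ = −tan ϕ · tan δ = -1.3707 ≤ −1, so the host star never sets (polar day) and h₀ = π.
Daylight = 2h₀/(2π) × 17.30 h = (3.1416/π) × 17.30 = 17.30 h.

17.30 h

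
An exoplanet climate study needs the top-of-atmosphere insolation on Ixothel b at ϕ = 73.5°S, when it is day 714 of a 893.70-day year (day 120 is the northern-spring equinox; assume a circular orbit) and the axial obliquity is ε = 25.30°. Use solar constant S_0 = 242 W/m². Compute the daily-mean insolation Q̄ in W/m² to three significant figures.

Q̄ ≈ 85.2 W/m²

Solar longitude: L_s = 360° × (714 − 120)/893.70 = 239.275°.
sin δ = sin 25.30° × sin 239.275° = -0.36737, so δ = -21.553°.
cos h₀ = −tan(-73.5°) tan(-21.553°) = -1.3335 ≤ −1 ⇒ polar day, h₀ = π.
Bracket: h₀ sin ϕ sin δ + cos ϕ cos δ sin h₀ = 3.1416×-0.95882×-0.36737 + 0.28402×0.93008×0.00000 = 1.106603 + 0.000000 = 1.106603.
Q̄ = (S_0/π) × [bracket] = (242/π) × 1.106603 = 85.24 W/m².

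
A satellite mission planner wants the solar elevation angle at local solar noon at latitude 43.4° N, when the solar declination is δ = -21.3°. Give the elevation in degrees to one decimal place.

25.3°

At local noon the hour angle is zero, so the zenith angle equals |ϕ − δ| = |+43.4° − (-21.300°)| = 64.700°.
Elevation = 90° − 64.700° = 25.3°.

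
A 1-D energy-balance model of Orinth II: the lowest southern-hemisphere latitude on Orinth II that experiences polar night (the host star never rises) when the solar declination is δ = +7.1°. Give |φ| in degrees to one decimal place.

|φ| = 82.9°

Polar night requires cos H₀ = −tan φ tan δ ≥ 1, i.e. tan φ tan δ ≤ −1.
The boundary is |tan φ| · |tan δ| = 1, so |φ| = 90° − |δ| = 90° − 7.1° = 82.9° in the southern hemisphere.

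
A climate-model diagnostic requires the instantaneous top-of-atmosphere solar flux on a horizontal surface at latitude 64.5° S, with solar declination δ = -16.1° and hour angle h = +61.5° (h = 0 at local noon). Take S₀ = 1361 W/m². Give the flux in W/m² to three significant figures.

609 W/m²

cos θ_z = sin φ sin δ + cos φ cos δ cos h = 0.250300 + 0.197365 = 0.447665.
Flux = S₀ · cos θ_z = 1361 × 0.447665 = 609.3 W/m².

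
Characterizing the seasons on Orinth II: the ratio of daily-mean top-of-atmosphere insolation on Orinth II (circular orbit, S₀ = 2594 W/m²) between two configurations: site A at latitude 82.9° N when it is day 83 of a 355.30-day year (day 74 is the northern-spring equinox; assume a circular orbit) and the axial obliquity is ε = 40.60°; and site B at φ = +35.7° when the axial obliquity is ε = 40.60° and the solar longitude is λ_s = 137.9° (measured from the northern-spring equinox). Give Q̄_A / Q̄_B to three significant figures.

— Configuration A (φ=+82.9°):
Solar longitude: λ_s = 360° × (83 − 74)/355.30 = 9.119°.
sin δ = sin 40.60° × sin 9.119° = 0.10314, so δ = +5.920°.
cos H₀ = −tan(+82.9°) tan(+5.920°) = -0.8325, H₀ = 2.5544 rad.
Bracket: H₀ sin φ sin δ + cos φ cos δ sin H₀ = 2.5544×0.99233×0.10314 + 0.12360×0.99467×0.55404 = 0.261440 + 0.068114 = 0.329554.
Q̄ = (S₀/π) × [bracket] = (2594/π) × 0.329554 = 272.11 W/m².
— Configuration B (φ=+35.7°):
Solar declination: sin δ = sin ε · sin λ_s = sin 40.60° × sin 137.9° = 0.43630, so δ = +25.868°.
cos H₀ = −tan(+35.7°) tan(+25.868°) = -0.3484, H₀ = 1.9267 rad.
Bracket: H₀ sin φ sin δ + cos φ cos δ sin H₀ = 1.9267×0.58354×0.43630 + 0.81208×0.89980×0.93734 = 0.490535 + 0.684923 = 1.175458.
Q̄ = (S₀/π) × [bracket] = (2594/π) × 1.175458 = 970.57 W/m².
Ratio Q̄_A / Q̄_B = 272.11 / 970.57 = 0.2804.

Q̄_A / Q̄_B ≈ 0.280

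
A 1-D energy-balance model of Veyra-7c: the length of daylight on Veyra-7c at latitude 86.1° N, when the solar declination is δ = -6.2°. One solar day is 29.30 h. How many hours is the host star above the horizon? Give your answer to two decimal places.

cos H₀ = −tan φ · tan δ = 1.5935 ≥ 1, so the host star never rises (polar night) and H₀ = 0.
Daylight = 2H₀/(2π) × 29.30 h = (0.0000/π) × 29.30 = 0.00 h.

0.00 h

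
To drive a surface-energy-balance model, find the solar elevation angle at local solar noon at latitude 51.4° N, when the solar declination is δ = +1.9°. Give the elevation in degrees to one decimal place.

At local noon the hour angle is zero, so the zenith angle equals |φ − δ| = |+51.4° − (+1.900°)| = 49.500°.
Elevation = 90° − 49.500° = 40.5°.

40.5°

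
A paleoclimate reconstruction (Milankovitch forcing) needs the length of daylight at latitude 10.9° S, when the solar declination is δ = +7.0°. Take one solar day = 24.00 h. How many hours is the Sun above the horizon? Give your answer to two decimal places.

11.82 h

cos H₀ = −tan φ · tan δ = −tan(-10.9°) × tan(+7.000°) = 0.0236, so H₀ = 1.5471 rad = 88.65°.
Daylight = 2H₀/(2π) × 24.00 h = (1.5471/π) × 24.00 = 11.82 h.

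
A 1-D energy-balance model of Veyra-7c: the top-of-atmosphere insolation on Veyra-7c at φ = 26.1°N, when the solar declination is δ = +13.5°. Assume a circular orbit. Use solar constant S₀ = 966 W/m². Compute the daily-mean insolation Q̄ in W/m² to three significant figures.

cos H₀ = −tan(+26.1°) tan(+13.500°) = -0.1176, H₀ = 1.6887 rad.
Bracket: H₀ sin φ sin δ + cos φ cos δ sin H₀ = 1.6887×0.43994×0.23345 + 0.89803×0.97237×0.99306 = 0.173436 + 0.867157 = 1.040593.
Q̄ = (S₀/π) × [bracket] = (966/π) × 1.040593 = 320.0 W/m².

Q̄ ≈ 320 W/m²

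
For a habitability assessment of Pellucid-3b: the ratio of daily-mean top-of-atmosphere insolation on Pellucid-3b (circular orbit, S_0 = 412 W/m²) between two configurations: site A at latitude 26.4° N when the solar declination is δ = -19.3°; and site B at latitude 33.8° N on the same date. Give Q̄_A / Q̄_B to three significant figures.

Q̄_A / Q̄_B ≈ 1.21

— Configuration A (ϕ=+26.4°):
cos h₀ = −tan(+26.4°) tan(-19.300°) = 0.1738, h₀ = 1.3961 rad.
Bracket: h₀ sin ϕ sin δ + cos ϕ cos δ sin h₀ = 1.3961×0.44464×-0.33051 + 0.89571×0.94380×0.98477 = -0.205168 + 0.832496 = 0.627328.
Q̄ = (S_0/π) × [bracket] = (412/π) × 0.627328 = 82.270 W/m².
— Configuration B (ϕ=+33.8°):
cos h₀ = −tan(+33.8°) tan(-19.300°) = 0.2344, h₀ = 1.3342 rad.
Bracket: h₀ sin ϕ sin δ + cos ϕ cos δ sin h₀ = 1.3342×0.55630×-0.33051 + 0.83098×0.94380×0.97213 = -0.245310 + 0.762421 = 0.517111.
Q̄ = (S_0/π) × [bracket] = (412/π) × 0.517111 = 67.816 W/m².
Ratio Q̄_A / Q̄_B = 82.270 / 67.816 = 1.213.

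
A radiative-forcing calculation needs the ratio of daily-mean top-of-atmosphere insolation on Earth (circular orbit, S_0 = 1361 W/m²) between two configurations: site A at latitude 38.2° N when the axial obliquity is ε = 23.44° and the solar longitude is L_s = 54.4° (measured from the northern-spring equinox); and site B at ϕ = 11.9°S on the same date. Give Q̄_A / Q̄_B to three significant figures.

— Configuration A (ϕ=+38.2°):
Solar declination: sin δ = sin ε · sin L_s = sin 23.44° × sin 54.4° = 0.32344, so δ = +18.871°.
cos h₀ = −tan(+38.2°) tan(+18.871°) = -0.2690, h₀ = 1.8431 rad.
Bracket: h₀ sin ϕ sin δ + cos ϕ cos δ sin h₀ = 1.8431×0.61841×0.32344 + 0.78586×0.94625×0.96315 = 0.368654 + 0.716218 = 1.084872.
Q̄ = (S_0/π) × [bracket] = (1361/π) × 1.084872 = 469.99 W/m².
— Configuration B (ϕ=-11.9°):
cos h₀ = −tan(-11.9°) tan(+18.871°) = 0.0720, h₀ = 1.4987 rad.
Bracket: h₀ sin ϕ sin δ + cos ϕ cos δ sin h₀ = 1.4987×-0.20620×0.32344 + 0.97851×0.94625×0.99740 = -0.099953 + 0.923508 = 0.823555.
Q̄ = (S_0/π) × [bracket] = (1361/π) × 0.823555 = 356.78 W/m².
Ratio Q̄_A / Q̄_B = 469.99 / 356.78 = 1.317.

Q̄_A / Q̄_B ≈ 1.32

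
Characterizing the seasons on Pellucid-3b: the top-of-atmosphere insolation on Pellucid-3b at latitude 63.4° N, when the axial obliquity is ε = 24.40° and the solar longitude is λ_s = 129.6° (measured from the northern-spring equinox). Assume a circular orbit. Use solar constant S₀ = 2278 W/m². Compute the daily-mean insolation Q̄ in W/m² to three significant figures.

Q̄ ≈ 704 W/m²

Solar declination: sin δ = sin ε · sin λ_s = sin 24.40° × sin 129.6° = 0.31830, so δ = +18.560°.
cos H₀ = −tan(+63.4°) tan(+18.560°) = -0.6705, H₀ = 2.3057 rad.
Bracket: H₀ sin φ sin δ + cos φ cos δ sin H₀ = 2.3057×0.89415×0.31830 + 0.44776×0.94799×0.74190 = 0.656221 + 0.314916 = 0.971137.
Q̄ = (S₀/π) × [bracket] = (2278/π) × 0.971137 = 704.2 W/m².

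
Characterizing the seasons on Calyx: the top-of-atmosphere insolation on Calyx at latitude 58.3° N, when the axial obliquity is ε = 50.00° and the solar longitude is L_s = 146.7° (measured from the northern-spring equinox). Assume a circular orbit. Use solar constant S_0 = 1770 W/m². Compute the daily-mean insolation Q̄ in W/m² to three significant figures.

Solar declination: sin δ = sin ε · sin L_s = sin 50.00° × sin 146.7° = 0.42058, so δ = +24.871°.
cos h₀ = −tan(+58.3°) tan(+24.871°) = -0.7506, h₀ = 2.4197 rad.
Bracket: h₀ sin ϕ sin δ + cos ϕ cos δ sin h₀ = 2.4197×0.85081×0.42058 + 0.52547×0.90726×0.66078 = 0.865850 + 0.315019 = 1.180869.
Q̄ = (S_0/π) × [bracket] = (1770/π) × 1.180869 = 665.3 W/m².

Q̄ ≈ 665 W/m²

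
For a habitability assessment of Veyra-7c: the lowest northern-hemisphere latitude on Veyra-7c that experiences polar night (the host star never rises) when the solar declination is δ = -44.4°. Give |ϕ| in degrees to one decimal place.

Polar night requires cos h₀ = −tan ϕ tan δ ≥ 1, i.e. tan ϕ tan δ ≤ −1.
The boundary is |tan ϕ| · |tan δ| = 1, so |ϕ| = 90° − |δ| = 90° − 44.4° = 45.6° in the northern hemisphere.

|ϕ| = 45.6°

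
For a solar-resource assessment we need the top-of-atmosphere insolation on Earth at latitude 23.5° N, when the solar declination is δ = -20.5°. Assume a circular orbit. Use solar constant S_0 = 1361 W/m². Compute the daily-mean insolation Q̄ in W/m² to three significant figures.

cos h₀ = −tan(+23.5°) tan(-20.500°) = 0.1626, h₀ = 1.4075 rad.
Bracket: h₀ sin ϕ sin δ + cos ϕ cos δ sin h₀ = 1.4075×0.39875×-0.35021 + 0.91706×0.93667×0.98670 = -0.196552 + 0.847558 = 0.651006.
Q̄ = (S_0/π) × [bracket] = (1361/π) × 0.651006 = 282.0 W/m².

Q̄ ≈ 282 W/m²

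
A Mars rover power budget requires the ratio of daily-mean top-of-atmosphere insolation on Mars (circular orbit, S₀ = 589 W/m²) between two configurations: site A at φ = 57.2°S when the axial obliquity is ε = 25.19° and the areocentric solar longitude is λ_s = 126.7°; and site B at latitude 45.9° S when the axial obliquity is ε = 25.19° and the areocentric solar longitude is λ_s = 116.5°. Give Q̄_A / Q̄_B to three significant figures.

Q̄_A / Q̄_B ≈ 0.520

— Configuration A (φ=-57.2°):
sin δ = sin 25.19° × sin 126.7° = 0.34125, so δ = +19.953°.
cos H₀ = −tan(-57.2°) tan(+19.953°) = 0.5633, H₀ = 0.9724 rad.
Bracket: H₀ sin φ sin δ + cos φ cos δ sin H₀ = 0.9724×-0.84057×0.34125 + 0.54171×0.93997×0.82623 = -0.278928 + 0.420709 = 0.141781.
Q̄ = (S₀/π) × [bracket] = (589/π) × 0.141781 = 26.582 W/m².
— Configuration B (φ=-45.9°):
sin δ = sin 25.19° × sin 116.5° = 0.38090, so δ = +22.390°.
cos H₀ = −tan(-45.9°) tan(+22.390°) = 0.4251, H₀ = 1.1317 rad.
Bracket: H₀ sin φ sin δ + cos φ cos δ sin H₀ = 1.1317×-0.71813×0.38090 + 0.69591×0.92461×0.90514 = -0.309560 + 0.582408 = 0.272848.
Q̄ = (S₀/π) × [bracket] = (589/π) × 0.272848 = 51.155 W/m².
Ratio Q̄_A / Q̄_B = 26.582 / 51.155 = 0.5196.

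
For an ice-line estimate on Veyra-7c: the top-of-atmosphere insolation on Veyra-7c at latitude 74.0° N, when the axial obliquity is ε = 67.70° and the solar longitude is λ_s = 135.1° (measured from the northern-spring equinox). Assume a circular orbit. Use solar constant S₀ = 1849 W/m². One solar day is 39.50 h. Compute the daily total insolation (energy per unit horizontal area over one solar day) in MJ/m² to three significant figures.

165 MJ/m²

Solar declination: sin δ = sin ε · sin λ_s = sin 67.70° × sin 135.1° = 0.65308, so δ = +40.774°.
cos H₀ = −tan(+74.0°) tan(+40.774°) = -3.0075 ≤ −1 ⇒ polar day, H₀ = π.
Bracket: H₀ sin φ sin δ + cos φ cos δ sin H₀ = 3.1416×0.96126×0.65308 + 0.27564×0.75729×0.00000 = 1.972233 + 0.000000 = 1.972233.
Q̄ = (S₀/π) × [bracket] = (1849/π) × 1.972233 = 1160.8 W/m².
Daily total = Q̄ × 39.50 h × 3600 s/h = 1160.8 × 39.50 × 3600 / 10⁶ = 165.1 MJ/m².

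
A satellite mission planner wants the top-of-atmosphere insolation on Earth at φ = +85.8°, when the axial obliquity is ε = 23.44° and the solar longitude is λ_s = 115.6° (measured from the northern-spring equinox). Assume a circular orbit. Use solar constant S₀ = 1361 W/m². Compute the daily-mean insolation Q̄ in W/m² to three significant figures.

Solar declination: sin δ = sin ε · sin λ_s = sin 23.44° × sin 115.6° = 0.35874, so δ = +21.023°.
cos H₀ = −tan(+85.8°) tan(+21.023°) = -5.2334 ≤ −1 ⇒ polar day, H₀ = π.
Bracket: H₀ sin φ sin δ + cos φ cos δ sin H₀ = 3.1416×0.99731×0.35874 + 0.07324×0.93344×0.00000 = 1.123986 + 0.000000 = 1.123986.
Q̄ = (S₀/π) × [bracket] = (1361/π) × 1.123986 = 486.9 W/m².

Q̄ ≈ 487 W/m²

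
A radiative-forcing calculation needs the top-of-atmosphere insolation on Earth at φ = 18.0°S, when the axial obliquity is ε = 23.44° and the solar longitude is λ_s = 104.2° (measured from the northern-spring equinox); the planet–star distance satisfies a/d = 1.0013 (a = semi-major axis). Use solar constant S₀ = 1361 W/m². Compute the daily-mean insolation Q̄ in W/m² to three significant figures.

Solar declination: sin δ = sin ε · sin λ_s = sin 23.44° × sin 104.2° = 0.38563, so δ = +22.683°.
cos H₀ = −tan(-18.0°) tan(+22.683°) = 0.1358, H₀ = 1.4346 rad.
Bracket: H₀ sin φ sin δ + cos φ cos δ sin H₀ = 1.4346×-0.30902×0.38563 + 0.95106×0.92265×0.99074 = -0.170958 + 0.869370 = 0.698412.
Inverse-square distance factor (a/d)² = 1.0013² = 1.002602.
Q̄ = (S₀/π) × 1.002602 × [bracket] = (1361/π) × 1.002602 × 0.698412 = 303.4 W/m².

Q̄ ≈ 303 W/m²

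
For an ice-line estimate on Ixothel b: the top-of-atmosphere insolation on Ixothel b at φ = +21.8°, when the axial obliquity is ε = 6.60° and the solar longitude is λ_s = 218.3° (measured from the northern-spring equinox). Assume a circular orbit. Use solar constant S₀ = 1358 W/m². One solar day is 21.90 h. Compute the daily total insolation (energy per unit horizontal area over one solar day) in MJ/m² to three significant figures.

30.2 MJ/m²

Solar declination: sin δ = sin ε · sin λ_s = sin 6.60° × sin 218.3° = -0.07124, so δ = -4.085°.
cos H₀ = −tan(+21.8°) tan(-4.085°) = 0.0286, H₀ = 1.5422 rad.
Bracket: H₀ sin φ sin δ + cos φ cos δ sin H₀ = 1.5422×0.37137×-0.07124 + 0.92849×0.99746×0.99959 = -0.040801 + 0.925752 = 0.884951.
Q̄ = (S₀/π) × [bracket] = (1358/π) × 0.884951 = 382.53 W/m².
Daily total = Q̄ × 21.90 h × 3600 s/h = 382.53 × 21.90 × 3600 / 10⁶ = 30.16 MJ/m².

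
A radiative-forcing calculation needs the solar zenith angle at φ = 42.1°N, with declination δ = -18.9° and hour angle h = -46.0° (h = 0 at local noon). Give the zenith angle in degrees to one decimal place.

cos θ_z = sin φ sin δ + cos φ cos δ cos h = -0.217163 + 0.487631 = 0.270468.
θ_z = arccos(0.270468) = 74.3°.

θ_z = 74.3°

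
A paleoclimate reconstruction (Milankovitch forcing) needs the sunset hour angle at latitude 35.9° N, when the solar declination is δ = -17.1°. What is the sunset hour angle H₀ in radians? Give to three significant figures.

H₀ = 1.35 rad

cos H₀ = −tan φ · tan δ = −tan(+35.9°) × tan(-17.100°) = 0.2227, so H₀ = 1.3462 rad = 77.13°.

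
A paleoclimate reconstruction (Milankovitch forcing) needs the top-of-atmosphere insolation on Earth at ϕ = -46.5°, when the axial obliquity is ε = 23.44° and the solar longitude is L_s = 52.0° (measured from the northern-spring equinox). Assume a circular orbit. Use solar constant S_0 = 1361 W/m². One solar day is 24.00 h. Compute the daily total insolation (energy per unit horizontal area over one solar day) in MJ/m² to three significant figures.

Solar declination: sin δ = sin ε · sin L_s = sin 23.44° × sin 52.0° = 0.31346, so δ = +18.268°.
cos h₀ = −tan(-46.5°) tan(+18.268°) = 0.3479, h₀ = 1.2155 rad.
Bracket: h₀ sin ϕ sin δ + cos ϕ cos δ sin h₀ = 1.2155×-0.72537×0.31346 + 0.68835×0.94960×0.93755 = -0.276374 + 0.612836 = 0.336462.
Q̄ = (S_0/π) × [bracket] = (1361/π) × 0.336462 = 145.76 W/m².
Daily total = Q̄ × 24.00 h × 3600 s/h = 145.76 × 24.00 × 3600 / 10⁶ = 12.59 MJ/m².

12.6 MJ/m²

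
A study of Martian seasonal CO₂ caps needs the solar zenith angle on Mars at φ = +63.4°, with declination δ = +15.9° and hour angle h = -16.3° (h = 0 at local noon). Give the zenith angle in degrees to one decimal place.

cos θ_z = sin φ sin δ + cos φ cos δ cos h = 0.244962 + 0.413319 = 0.658281.
θ_z = arccos(0.658281) = 48.8°.

θ_z = 48.8°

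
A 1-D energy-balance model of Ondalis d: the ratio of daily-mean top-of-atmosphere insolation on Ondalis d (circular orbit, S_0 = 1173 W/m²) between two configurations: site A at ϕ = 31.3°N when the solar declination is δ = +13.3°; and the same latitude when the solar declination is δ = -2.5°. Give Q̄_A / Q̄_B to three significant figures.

— Configuration A (ϕ=+31.3°):
cos h₀ = −tan(+31.3°) tan(+13.300°) = -0.1437, h₀ = 1.7150 rad.
Bracket: h₀ sin ϕ sin δ + cos ϕ cos δ sin h₀ = 1.7150×0.51952×0.23005 + 0.85446×0.97318×0.98962 = 0.204969 + 0.822912 = 1.027881.
Q̄ = (S_0/π) × [bracket] = (1173/π) × 1.027881 = 383.79 W/m².
— Configuration B (ϕ=+31.3°):
cos h₀ = −tan(+31.3°) tan(-2.500°) = 0.0265, h₀ = 1.5442 rad.
Bracket: h₀ sin ϕ sin δ + cos ϕ cos δ sin h₀ = 1.5442×0.51952×-0.04362 + 0.85446×0.99905×0.99965 = -0.034994 + 0.853349 = 0.818355.
Q̄ = (S_0/π) × [bracket] = (1173/π) × 0.818355 = 305.56 W/m².
Ratio Q̄_A / Q̄_B = 383.79 / 305.56 = 1.256.

Q̄_A / Q̄_B ≈ 1.26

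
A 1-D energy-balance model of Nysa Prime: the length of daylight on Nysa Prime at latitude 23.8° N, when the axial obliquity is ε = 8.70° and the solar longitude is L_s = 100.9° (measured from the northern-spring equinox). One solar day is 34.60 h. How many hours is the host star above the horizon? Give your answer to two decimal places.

18.03 h

Solar declination: sin δ = sin ε · sin L_s = sin 8.70° × sin 100.9° = 0.14853, so δ = +8.542°.
cos h₀ = −tan ϕ · tan δ = −tan(+23.8°) × tan(+8.542°) = -0.0662, so h₀ = 1.6371 rad = 93.80°.
Daylight = 2h₀/(2π) × 34.60 h = (1.6371/π) × 34.60 = 18.03 h.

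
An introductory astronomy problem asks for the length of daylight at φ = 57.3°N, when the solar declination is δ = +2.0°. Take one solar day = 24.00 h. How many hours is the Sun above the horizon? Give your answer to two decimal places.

12.42 h

cos H₀ = −tan φ · tan δ = −tan(+57.3°) × tan(+2.000°) = -0.0544, so H₀ = 1.6252 rad = 93.12°.
Daylight = 2H₀/(2π) × 24.00 h = (1.6252/π) × 24.00 = 12.42 h.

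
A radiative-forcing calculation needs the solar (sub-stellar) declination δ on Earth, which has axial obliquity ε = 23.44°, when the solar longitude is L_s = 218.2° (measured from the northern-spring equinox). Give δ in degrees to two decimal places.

δ = -14.24°

sin δ = sin ε · sin L_s = sin 23.44° × sin 218.2° = -0.245996.
δ = arcsin(-0.245996) = -14.24°.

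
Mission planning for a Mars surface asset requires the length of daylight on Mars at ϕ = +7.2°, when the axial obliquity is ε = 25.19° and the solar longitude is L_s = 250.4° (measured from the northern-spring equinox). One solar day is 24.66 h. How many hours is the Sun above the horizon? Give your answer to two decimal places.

11.90 h

Solar declination: sin δ = sin ε · sin L_s = sin 25.19° × sin 250.4° = -0.40096, so δ = -23.638°.
cos h₀ = −tan ϕ · tan δ = −tan(+7.2°) × tan(-23.638°) = 0.0553, so h₀ = 1.5155 rad = 86.83°.
Daylight = 2h₀/(2π) × 24.66 h = (1.5155/π) × 24.66 = 11.90 h.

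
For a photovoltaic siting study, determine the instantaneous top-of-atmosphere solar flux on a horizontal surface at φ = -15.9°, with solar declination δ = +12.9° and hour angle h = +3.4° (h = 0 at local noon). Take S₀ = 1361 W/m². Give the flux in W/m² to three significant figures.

1.19e+03 W/m²

cos θ_z = sin φ sin δ + cos φ cos δ cos h = -0.061161 + 0.935818 = 0.874657.
Flux = S₀ · cos θ_z = 1361 × 0.874657 = 1190 W/m².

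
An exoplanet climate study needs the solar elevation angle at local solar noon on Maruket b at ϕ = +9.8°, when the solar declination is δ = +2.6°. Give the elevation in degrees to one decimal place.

At local noon the hour angle is zero, so the zenith angle equals |ϕ − δ| = |+9.8° − (+2.600°)| = 7.200°.
Elevation = 90° − 7.200° = 82.8°.

82.8°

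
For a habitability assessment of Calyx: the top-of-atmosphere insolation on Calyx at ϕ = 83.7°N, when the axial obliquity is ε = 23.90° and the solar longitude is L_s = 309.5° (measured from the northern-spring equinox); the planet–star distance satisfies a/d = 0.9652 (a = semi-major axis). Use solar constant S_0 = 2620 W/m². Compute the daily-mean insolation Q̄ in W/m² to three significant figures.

Solar declination: sin δ = sin ε · sin L_s = sin 23.90° × sin 309.5° = -0.31262, so δ = -18.217°.
cos h₀ = −tan(+83.7°) tan(-18.217°) = 2.9811 ≥ 1 ⇒ polar night, h₀ = 0 and Q̄ = 0.
Inverse-square distance factor (a/d)² = 0.9652² = 0.931611.

Q̄ ≈ 0.00 W/m²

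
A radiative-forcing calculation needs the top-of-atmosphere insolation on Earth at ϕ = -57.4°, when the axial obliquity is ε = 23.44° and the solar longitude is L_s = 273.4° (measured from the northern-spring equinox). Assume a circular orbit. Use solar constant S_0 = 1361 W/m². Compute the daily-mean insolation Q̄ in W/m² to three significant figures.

Q̄ ≈ 493 W/m²

Solar declination: sin δ = sin ε · sin L_s = sin 23.44° × sin 273.4° = -0.39709, so δ = -23.396°.
cos h₀ = −tan(-57.4°) tan(-23.396°) = -0.6765, h₀ = 2.3138 rad.
Bracket: h₀ sin ϕ sin δ + cos ϕ cos δ sin h₀ = 2.3138×-0.84245×-0.39709 + 0.53877×0.91778×0.73641 = 0.774032 + 0.364134 = 1.138166.
Q̄ = (S_0/π) × [bracket] = (1361/π) × 1.138166 = 493.1 W/m².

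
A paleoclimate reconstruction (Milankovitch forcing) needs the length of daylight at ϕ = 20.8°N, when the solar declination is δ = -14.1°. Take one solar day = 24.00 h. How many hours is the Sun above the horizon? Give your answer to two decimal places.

cos h₀ = −tan ϕ · tan δ = −tan(+20.8°) × tan(-14.100°) = 0.0954, so h₀ = 1.4752 rad = 84.52°.
Daylight = 2h₀/(2π) × 24.00 h = (1.4752/π) × 24.00 = 11.27 h.

11.27 h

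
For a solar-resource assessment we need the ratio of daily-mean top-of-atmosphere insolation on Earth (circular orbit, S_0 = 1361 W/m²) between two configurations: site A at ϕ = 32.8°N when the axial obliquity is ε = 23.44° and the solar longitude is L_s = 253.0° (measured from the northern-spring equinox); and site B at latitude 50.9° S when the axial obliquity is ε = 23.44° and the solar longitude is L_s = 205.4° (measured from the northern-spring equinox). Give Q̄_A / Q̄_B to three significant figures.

Q̄_A / Q̄_B ≈ 0.570

— Configuration A (ϕ=+32.8°):
Solar declination: sin δ = sin ε · sin L_s = sin 23.44° × sin 253.0° = -0.38041, so δ = -22.359°.
cos h₀ = −tan(+32.8°) tan(-22.359°) = 0.2651, h₀ = 1.3025 rad.
Bracket: h₀ sin ϕ sin δ + cos ϕ cos δ sin h₀ = 1.3025×0.54171×-0.38041 + 0.84057×0.92482×0.96423 = -0.268409 + 0.749569 = 0.481160.
Q̄ = (S_0/π) × [bracket] = (1361/π) × 0.481160 = 208.45 W/m².
— Configuration B (ϕ=-50.9°):
Solar declination: sin δ = sin ε · sin L_s = sin 23.44° × sin 205.4° = -0.17063, so δ = -9.824°.
cos h₀ = −tan(-50.9°) tan(-9.824°) = -0.2131, h₀ = 1.7855 rad.
Bracket: h₀ sin ϕ sin δ + cos ϕ cos δ sin h₀ = 1.7855×-0.77605×-0.17063 + 0.63068×0.98534×0.97703 = 0.236431 + 0.607160 = 0.843591.
Q̄ = (S_0/π) × [bracket] = (1361/π) × 0.843591 = 365.46 W/m².
Ratio Q̄_A / Q̄_B = 208.45 / 365.46 = 0.5704.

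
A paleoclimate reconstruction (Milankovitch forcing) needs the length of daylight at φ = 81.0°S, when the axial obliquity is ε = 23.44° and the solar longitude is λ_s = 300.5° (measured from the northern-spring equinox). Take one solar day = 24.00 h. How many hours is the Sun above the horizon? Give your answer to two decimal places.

Solar declination: sin δ = sin ε · sin λ_s = sin 23.44° × sin 300.5° = -0.34275, so δ = -20.044°.
Sunrise equation: cos H₀ = −tan φ · tan δ = -2.3035 ≤ −1, so the Sun never sets (polar day) and H₀ = π.
Daylight = 2H₀/(2π) × 24.00 h = (3.1416/π) × 24.00 = 24.00 h.

24.00 h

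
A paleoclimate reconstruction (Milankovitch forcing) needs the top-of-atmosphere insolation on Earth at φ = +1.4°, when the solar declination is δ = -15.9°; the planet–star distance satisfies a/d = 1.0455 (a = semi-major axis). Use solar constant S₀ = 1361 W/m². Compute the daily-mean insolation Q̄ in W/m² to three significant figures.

Q̄ ≈ 450 W/m²

cos H₀ = −tan(+1.4°) tan(-15.900°) = 0.0070, H₀ = 1.5638 rad.
Bracket: H₀ sin φ sin δ + cos φ cos δ sin H₀ = 1.5638×0.02443×-0.27396 + 0.99970×0.96174×0.99998 = -0.010466 + 0.961432 = 0.950966.
Inverse-square distance factor (a/d)² = 1.0455² = 1.093070.
Q̄ = (S₀/π) × 1.093070 × [bracket] = (1361/π) × 1.093070 × 0.950966 = 450.3 W/m².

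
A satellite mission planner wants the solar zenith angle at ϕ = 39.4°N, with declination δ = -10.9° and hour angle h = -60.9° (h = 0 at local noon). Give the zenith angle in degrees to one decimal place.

cos θ_z = sin ϕ sin δ + cos ϕ cos δ cos h = -0.120025 + 0.369028 = 0.249003.
θ_z = arccos(0.249003) = 75.6°.

θ_z = 75.6°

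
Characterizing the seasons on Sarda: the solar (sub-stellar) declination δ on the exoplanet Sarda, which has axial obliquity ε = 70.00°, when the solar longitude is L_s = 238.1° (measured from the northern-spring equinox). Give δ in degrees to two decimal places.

sin δ = sin ε · sin L_s = sin 70.00° × sin 238.1° = -0.797772.
δ = arcsin(-0.797772) = -52.92°.

δ = -52.92°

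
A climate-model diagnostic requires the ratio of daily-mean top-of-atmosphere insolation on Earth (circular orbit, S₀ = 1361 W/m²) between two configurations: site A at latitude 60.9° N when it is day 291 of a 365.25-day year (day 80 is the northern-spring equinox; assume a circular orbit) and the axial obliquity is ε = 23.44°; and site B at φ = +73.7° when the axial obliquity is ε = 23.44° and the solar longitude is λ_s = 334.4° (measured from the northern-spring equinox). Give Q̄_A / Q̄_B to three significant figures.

— Configuration A (φ=+60.9°):
Solar longitude: λ_s = 360° × (291 − 80)/365.25 = 207.967°.
sin δ = sin 23.44° × sin 207.967° = -0.18655, so δ = -10.751°.
cos H₀ = −tan(+60.9°) tan(-10.751°) = 0.3412, H₀ = 1.2227 rad.
Bracket: H₀ sin φ sin δ + cos φ cos δ sin H₀ = 1.2227×0.87377×-0.18655 + 0.48634×0.98245×0.94001 = -0.199302 + 0.449141 = 0.249839.
Q̄ = (S₀/π) × [bracket] = (1361/π) × 0.249839 = 108.24 W/m².
— Configuration B (φ=+73.7°):
Solar declination: sin δ = sin ε · sin λ_s = sin 23.44° × sin 334.4° = -0.17188, so δ = -9.897°.
cos H₀ = −tan(+73.7°) tan(-9.897°) = 0.5967, H₀ = 0.9315 rad.
Bracket: H₀ sin φ sin δ + cos φ cos δ sin H₀ = 0.9315×0.95981×-0.17188 + 0.28067×0.98512×0.80249 = -0.153672 + 0.221883 = 0.068211.
Q̄ = (S₀/π) × [bracket] = (1361/π) × 0.068211 = 29.550 W/m².
Ratio Q̄_A / Q̄_B = 108.24 / 29.550 = 3.663.

Q̄_A / Q̄_B ≈ 3.66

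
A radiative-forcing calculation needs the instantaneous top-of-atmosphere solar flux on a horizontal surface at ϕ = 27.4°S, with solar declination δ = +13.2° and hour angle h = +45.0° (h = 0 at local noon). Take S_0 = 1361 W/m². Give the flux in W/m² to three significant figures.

689 W/m²

cos θ_z = sin ϕ sin δ + cos ϕ cos δ cos h = -0.105087 + 0.611194 = 0.506107.
Flux = S_0 · cos θ_z = 1361 × 0.506107 = 688.8 W/m².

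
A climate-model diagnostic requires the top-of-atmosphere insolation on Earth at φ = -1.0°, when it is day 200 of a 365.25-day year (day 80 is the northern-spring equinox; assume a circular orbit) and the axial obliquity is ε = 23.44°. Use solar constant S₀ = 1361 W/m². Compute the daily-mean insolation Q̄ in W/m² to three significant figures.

Q̄ ≈ 402 W/m²

Solar longitude: λ_s = 360° × (200 − 80)/365.25 = 118.275°.
sin δ = sin 23.44° × sin 118.275° = 0.35033, so δ = +20.507°.
cos H₀ = −tan(-1.0°) tan(+20.507°) = 0.0065, H₀ = 1.5643 rad.
Bracket: H₀ sin φ sin δ + cos φ cos δ sin H₀ = 1.5643×-0.01745×0.35033 + 0.99985×0.93663×0.99998 = -0.009563 + 0.936471 = 0.926908.
Q̄ = (S₀/π) × [bracket] = (1361/π) × 0.926908 = 401.6 W/m².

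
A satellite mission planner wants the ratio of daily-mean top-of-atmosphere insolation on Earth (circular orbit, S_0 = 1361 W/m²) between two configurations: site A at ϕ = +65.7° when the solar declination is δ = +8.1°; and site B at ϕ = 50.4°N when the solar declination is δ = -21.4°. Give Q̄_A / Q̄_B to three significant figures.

Q̄_A / Q̄_B ≈ 2.86

— Configuration A (ϕ=+65.7°):
cos h₀ = −tan(+65.7°) tan(+8.100°) = -0.3152, h₀ = 1.8915 rad.
Bracket: h₀ sin ϕ sin δ + cos ϕ cos δ sin h₀ = 1.8915×0.91140×0.14090 + 0.41151×0.99002×0.94902 = 0.242899 + 0.386634 = 0.629533.
Q̄ = (S_0/π) × [bracket] = (1361/π) × 0.629533 = 272.73 W/m².
— Configuration B (ϕ=+50.4°):
cos h₀ = −tan(+50.4°) tan(-21.400°) = 0.4737, h₀ = 1.0773 rad.
Bracket: h₀ sin ϕ sin δ + cos ϕ cos δ sin h₀ = 1.0773×0.77051×-0.36488 + 0.63742×0.93106×0.88068 = -0.302876 + 0.522663 = 0.219787.
Q̄ = (S_0/π) × [bracket] = (1361/π) × 0.219787 = 95.216 W/m².
Ratio Q̄_A / Q̄_B = 272.73 / 95.216 = 2.864.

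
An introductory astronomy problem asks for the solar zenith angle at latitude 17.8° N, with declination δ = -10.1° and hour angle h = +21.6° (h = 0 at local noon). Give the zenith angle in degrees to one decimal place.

θ_z = 35.1°

cos θ_z = sin φ sin δ + cos φ cos δ cos h = -0.053609 + 0.871549 = 0.817940.
θ_z = arccos(0.817940) = 35.1°.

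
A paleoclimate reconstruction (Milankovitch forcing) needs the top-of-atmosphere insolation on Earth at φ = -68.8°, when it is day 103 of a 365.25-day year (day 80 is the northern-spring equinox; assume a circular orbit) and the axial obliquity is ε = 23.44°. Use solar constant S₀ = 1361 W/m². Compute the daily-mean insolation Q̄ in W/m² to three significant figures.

Q̄ ≈ 70.1 W/m²

Solar longitude: λ_s = 360° × (103 − 80)/365.25 = 22.669°.
sin δ = sin 23.44° × sin 22.669° = 0.15331, so δ = +8.819°.
cos H₀ = −tan(-68.8°) tan(+8.819°) = 0.4000, H₀ = 1.1593 rad.
Bracket: H₀ sin φ sin δ + cos φ cos δ sin H₀ = 1.1593×-0.93232×0.15331 + 0.36162×0.98818×0.91652 = -0.165703 + 0.327514 = 0.161811.
Q̄ = (S₀/π) × [bracket] = (1361/π) × 0.161811 = 70.10 W/m².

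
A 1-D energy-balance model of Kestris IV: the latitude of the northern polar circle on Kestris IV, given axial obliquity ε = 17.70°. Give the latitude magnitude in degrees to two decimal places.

The polar circle is the lowest latitude that experiences at least one full rotation of continuous daylight at the northern-summer solstice; it lies at |ϕ| = 90° − ε = 90° − 17.70° = 72.30°.

72.30°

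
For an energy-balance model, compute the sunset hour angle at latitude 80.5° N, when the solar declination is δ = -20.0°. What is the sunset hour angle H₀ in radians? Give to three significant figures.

H₀ = 0.00 rad

cos H₀ = −tan φ · tan δ = 2.1750 ≥ 1, so the Sun never rises (polar night) and H₀ = 0.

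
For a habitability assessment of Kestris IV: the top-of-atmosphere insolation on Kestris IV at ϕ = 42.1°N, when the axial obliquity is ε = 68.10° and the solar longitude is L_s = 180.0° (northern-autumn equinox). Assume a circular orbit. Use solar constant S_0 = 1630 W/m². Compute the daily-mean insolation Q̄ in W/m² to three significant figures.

Q̄ ≈ 385 W/m²

Solar declination: sin δ = sin ε · sin L_s = sin 68.10° × sin 180.0° = 0.00000, so δ = +0.000°.
cos h₀ = −tan(+42.1°) tan(+0.000°) = -0.0000, h₀ = 1.5708 rad.
Bracket: h₀ sin ϕ sin δ + cos ϕ cos δ sin h₀ = 1.5708×0.67043×0.00000 + 0.74198×1.00000×1.00000 = 0.000000 + 0.741980 = 0.741980.
Q̄ = (S_0/π) × [bracket] = (1630/π) × 0.741980 = 385.0 W/m².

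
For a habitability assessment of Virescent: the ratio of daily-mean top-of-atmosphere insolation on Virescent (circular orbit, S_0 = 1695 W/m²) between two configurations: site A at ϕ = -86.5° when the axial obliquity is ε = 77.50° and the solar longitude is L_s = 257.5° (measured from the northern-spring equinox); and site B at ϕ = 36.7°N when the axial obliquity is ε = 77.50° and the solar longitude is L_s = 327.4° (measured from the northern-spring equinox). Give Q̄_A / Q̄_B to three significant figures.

— Configuration A (ϕ=-86.5°):
Solar declination: sin δ = sin ε · sin L_s = sin 77.50° × sin 257.5° = -0.95315, so δ = -72.393°.
cos h₀ = −tan(-86.5°) tan(-72.393°) = -51.5195 ≤ −1 ⇒ polar day, h₀ = π.
Bracket: h₀ sin ϕ sin δ + cos ϕ cos δ sin h₀ = 3.1416×-0.99813×-0.95315 + 0.06105×0.30249×0.00000 = 2.988816 + 0.000000 = 2.988816.
Q̄ = (S_0/π) × [bracket] = (1695/π) × 2.988816 = 1612.6 W/m².
— Configuration B (ϕ=+36.7°):
Solar declination: sin δ = sin ε · sin L_s = sin 77.50° × sin 327.4° = -0.52600, so δ = -31.736°.
cos h₀ = −tan(+36.7°) tan(-31.736°) = 0.4610, h₀ = 1.0917 rad.
Bracket: h₀ sin ϕ sin δ + cos ϕ cos δ sin h₀ = 1.0917×0.59763×-0.52600 + 0.80178×0.85048×0.88740 = -0.343180 + 0.605116 = 0.261936.
Q̄ = (S_0/π) × [bracket] = (1695/π) × 0.261936 = 141.32 W/m².
Ratio Q̄_A / Q̄_B = 1612.6 / 141.32 = 11.41.

Q̄_A / Q̄_B ≈ 11.4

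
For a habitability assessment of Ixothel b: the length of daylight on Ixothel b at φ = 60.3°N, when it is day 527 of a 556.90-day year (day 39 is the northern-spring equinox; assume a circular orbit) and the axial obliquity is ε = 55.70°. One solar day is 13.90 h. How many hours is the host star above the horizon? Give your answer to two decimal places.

0.00 h

Solar longitude: λ_s = 360° × (527 − 39)/556.90 = 315.461°.
sin δ = sin 55.70° × sin 315.461° = -0.57943, so δ = -35.410°.
cos H₀ = −tan φ · tan δ = 1.2464 ≥ 1, so the host star never rises (polar night) and H₀ = 0.
Daylight = 2H₀/(2π) × 13.90 h = (0.0000/π) × 13.90 = 0.00 h.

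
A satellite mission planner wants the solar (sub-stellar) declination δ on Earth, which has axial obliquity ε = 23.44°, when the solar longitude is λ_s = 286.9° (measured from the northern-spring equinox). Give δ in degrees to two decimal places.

δ = -22.37°

sin δ = sin ε · sin λ_s = sin 23.44° × sin 286.9° = -0.380609.
δ = arcsin(-0.380609) = -22.37°.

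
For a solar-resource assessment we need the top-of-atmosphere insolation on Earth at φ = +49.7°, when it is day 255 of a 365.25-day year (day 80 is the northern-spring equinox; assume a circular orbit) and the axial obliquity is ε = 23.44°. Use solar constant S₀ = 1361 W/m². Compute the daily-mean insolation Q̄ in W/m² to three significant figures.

Q̄ ≈ 307 W/m²

Solar longitude: λ_s = 360° × (255 − 80)/365.25 = 172.485°.
sin δ = sin 23.44° × sin 172.485° = 0.05203, so δ = +2.982°.
cos H₀ = −tan(+49.7°) tan(+2.982°) = -0.0614, H₀ = 1.6323 rad.
Bracket: H₀ sin φ sin δ + cos φ cos δ sin H₀ = 1.6323×0.76267×0.05203 + 0.64679×0.99865×0.99811 = 0.064772 + 0.644696 = 0.709468.
Q̄ = (S₀/π) × [bracket] = (1361/π) × 0.709468 = 307.4 W/m².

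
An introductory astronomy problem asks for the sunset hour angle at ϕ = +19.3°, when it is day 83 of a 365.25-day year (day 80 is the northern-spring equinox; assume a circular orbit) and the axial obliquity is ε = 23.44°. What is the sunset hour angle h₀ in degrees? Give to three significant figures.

Solar longitude: L_s = 360° × (83 − 80)/365.25 = 2.957°.
sin δ = sin 23.44° × sin 2.957° = 0.02052, so δ = +1.176°.
cos h₀ = −tan ϕ · tan δ = −tan(+19.3°) × tan(+1.176°) = -0.0072, so h₀ = 1.5780 rad = 90.41°.

h₀ = 90.4°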